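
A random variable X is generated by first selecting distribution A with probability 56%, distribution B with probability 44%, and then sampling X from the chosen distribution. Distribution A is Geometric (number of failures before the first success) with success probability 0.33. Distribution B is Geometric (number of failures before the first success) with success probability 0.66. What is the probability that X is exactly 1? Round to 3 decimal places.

0.223

Conditional on each component, P(X = 1): A: 0.2211; B: 0.2244.
By total probability, P(X = 1) = 0.56·0.2211 + 0.44·0.2244 = 0.222552.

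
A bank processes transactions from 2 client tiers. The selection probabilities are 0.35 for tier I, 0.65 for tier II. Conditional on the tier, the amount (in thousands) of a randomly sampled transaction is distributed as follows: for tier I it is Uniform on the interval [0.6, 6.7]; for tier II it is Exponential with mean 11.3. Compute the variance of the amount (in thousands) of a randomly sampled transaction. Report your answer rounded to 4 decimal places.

Per component, I: μ=3.65, E[X²]=16.4233; II: μ=11.3, E[X²]=255.38.
E[X] = 0.35·3.65 + 0.65·11.3 = 8.6225.
E[X²] = 0.35·16.4233 + 0.65·255.38 = 171.745.
Var(X) = E[X²] − (E[X])² = 171.745 − 74.3475 = 97.3977.

97.3977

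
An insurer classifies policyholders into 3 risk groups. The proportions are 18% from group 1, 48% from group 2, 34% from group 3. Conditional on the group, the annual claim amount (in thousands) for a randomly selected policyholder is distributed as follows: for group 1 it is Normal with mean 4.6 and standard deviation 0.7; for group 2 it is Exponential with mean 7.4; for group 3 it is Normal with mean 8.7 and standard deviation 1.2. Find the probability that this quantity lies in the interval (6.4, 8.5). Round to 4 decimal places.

Conditional on each group, P(6.4 < X < 8.5): 1: 0.00506398; 2: 0.104044; 3: 0.406176.
By total probability, P(6.4 < X < 8.5) = 0.18·0.00506398 + 0.48·0.104044 + 0.34·0.406176 = 0.188952.

0.1890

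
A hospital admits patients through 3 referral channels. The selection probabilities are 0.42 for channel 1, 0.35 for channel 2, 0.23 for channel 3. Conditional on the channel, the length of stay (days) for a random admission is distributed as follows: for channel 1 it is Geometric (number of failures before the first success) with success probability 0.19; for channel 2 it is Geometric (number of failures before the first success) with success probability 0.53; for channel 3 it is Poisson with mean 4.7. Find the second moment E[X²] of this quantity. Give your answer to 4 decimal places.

For each component E[X²] = Var + (mean)², giving 1: 40.6122; 2: 2.45959; 3: 26.79.
Overall E[X²] = 0.42·40.6122 + 0.35·2.45959 + 0.23·26.79 = 24.0797.

24.0797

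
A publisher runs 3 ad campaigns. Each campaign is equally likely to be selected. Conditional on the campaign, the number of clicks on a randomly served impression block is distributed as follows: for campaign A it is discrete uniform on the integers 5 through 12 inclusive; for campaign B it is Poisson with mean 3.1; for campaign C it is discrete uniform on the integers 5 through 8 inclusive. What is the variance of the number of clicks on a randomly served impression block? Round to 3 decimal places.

8.169

Per component, A: μ=8.5, E[X²]=77.5; B: μ=3.1, E[X²]=12.71; C: μ=6.5, E[X²]=43.5.
E[X] = 0.333333·8.5 + 0.333333·3.1 + 0.333333·6.5 = 6.03333.
E[X²] = 0.333333·77.5 + 0.333333·12.71 + 0.333333·43.5 = 44.57.
Var(X) = E[X²] − (E[X])² = 44.57 − 36.4011 = 8.16889.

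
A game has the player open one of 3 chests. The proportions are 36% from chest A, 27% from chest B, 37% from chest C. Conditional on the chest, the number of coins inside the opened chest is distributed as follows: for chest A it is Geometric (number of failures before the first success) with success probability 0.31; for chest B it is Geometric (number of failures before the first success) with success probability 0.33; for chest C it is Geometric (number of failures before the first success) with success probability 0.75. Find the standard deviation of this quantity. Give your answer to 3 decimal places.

Per component, A: μ=2.22581, E[X²]=12.1342; B: μ=2.0303, E[X²]=10.2746; C: μ=0.333333, E[X²]=0.555556.
E[X] = 0.36·2.22581 + 0.27·2.0303 + 0.37·0.333333 = 1.47281.
E[X²] = 0.36·12.1342 + 0.27·10.2746 + 0.37·0.555556 = 7.34801.
Var(X) = E[X²] − (E[X])² = 7.34801 − 2.16916 = 5.17886.
SD(X) = √5.17886 = 2.27571.

2.276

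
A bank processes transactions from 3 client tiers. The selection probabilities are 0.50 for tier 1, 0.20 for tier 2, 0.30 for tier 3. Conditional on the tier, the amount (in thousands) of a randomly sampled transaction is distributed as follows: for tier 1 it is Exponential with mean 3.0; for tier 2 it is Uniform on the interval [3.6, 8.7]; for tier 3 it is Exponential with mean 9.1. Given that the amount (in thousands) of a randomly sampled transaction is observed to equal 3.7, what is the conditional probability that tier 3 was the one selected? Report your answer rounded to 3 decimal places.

Likelihoods f(3.7 | ·): 1: 0.0971066; 2: 0.196078; 3: 0.0731775.
Posterior ∝ prior × likelihood. Numerator for 3: 0.3·0.0731775 = 0.0219532.
Normalizing constant: 0.5·0.0971066 + 0.2·0.196078 + 0.3·0.0731775 = 0.109722.
P(3 | observation) = 0.0219532 / 0.109722 = 0.20008.

0.200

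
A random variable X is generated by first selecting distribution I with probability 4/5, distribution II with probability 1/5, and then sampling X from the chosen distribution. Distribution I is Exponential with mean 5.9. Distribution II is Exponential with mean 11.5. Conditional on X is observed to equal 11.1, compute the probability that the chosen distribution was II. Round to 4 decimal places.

0.2428

Likelihoods f(11.1 | ·): I: 0.0258277; II: 0.0331218.
Posterior ∝ prior × likelihood. Numerator for II: 0.2·0.0331218 = 0.00662435.
Normalizing constant: 0.8·0.0258277 + 0.2·0.0331218 = 0.0272865.
P(II | observation) = 0.00662435 / 0.0272865 = 0.24277.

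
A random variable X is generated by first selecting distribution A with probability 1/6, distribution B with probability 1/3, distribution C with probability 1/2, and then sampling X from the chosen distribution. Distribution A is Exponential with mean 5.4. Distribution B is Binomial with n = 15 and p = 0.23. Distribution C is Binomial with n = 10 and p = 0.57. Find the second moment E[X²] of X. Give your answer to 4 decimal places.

For each component E[X²] = Var + (mean)², giving A: 58.32; B: 14.559; C: 34.941.
Overall E[X²] = 0.166667·58.32 + 0.333333·14.559 + 0.5·34.941 = 32.0435.

32.0435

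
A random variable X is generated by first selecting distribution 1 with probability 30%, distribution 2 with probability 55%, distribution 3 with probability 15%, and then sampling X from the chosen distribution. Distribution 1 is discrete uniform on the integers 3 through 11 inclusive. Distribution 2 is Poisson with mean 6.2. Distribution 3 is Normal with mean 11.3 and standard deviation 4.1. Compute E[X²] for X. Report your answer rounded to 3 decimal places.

62.927

For each component E[X²] = Var + (mean)², giving 1: 55.6667; 2: 44.64; 3: 144.5.
Overall E[X²] = 0.3·55.6667 + 0.55·44.64 + 0.15·144.5 = 62.927.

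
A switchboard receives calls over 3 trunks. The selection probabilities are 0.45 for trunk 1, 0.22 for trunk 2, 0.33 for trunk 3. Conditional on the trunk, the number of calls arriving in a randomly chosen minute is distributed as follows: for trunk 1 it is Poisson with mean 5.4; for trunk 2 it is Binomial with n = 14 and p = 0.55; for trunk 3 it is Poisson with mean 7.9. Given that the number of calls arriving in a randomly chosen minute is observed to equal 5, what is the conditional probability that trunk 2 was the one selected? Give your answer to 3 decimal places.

Likelihoods P(X=5 | ·): 1: 0.172821; 2: 0.0762413; 3: 0.0950666.
Posterior ∝ prior × likelihood. Numerator for 2: 0.22·0.0762413 = 0.0167731.
Normalizing constant: 0.45·0.172821 + 0.22·0.0762413 + 0.33·0.0950666 = 0.125915.
P(2 | observation) = 0.0167731 / 0.125915 = 0.13321.

0.133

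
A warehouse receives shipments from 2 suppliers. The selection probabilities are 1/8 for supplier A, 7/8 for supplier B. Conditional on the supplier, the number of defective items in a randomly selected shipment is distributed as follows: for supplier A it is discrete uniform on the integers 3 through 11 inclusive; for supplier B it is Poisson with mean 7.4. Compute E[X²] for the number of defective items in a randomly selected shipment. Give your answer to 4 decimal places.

For each component E[X²] = Var + (mean)², giving A: 55.6667; B: 62.16.
Overall E[X²] = 0.125·55.6667 + 0.875·62.16 = 61.3483.

61.3483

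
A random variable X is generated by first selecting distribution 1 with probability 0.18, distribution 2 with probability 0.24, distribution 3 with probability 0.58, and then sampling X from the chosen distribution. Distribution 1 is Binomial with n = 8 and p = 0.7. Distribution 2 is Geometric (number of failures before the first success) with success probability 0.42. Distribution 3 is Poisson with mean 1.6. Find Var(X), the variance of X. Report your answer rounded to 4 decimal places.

4.4656

Per component, 1: μ=5.6, E[X²]=33.04; 2: μ=1.38095, E[X²]=5.19501; 3: μ=1.6, E[X²]=4.16.
E[X] = 0.18·5.6 + 0.24·1.38095 + 0.58·1.6 = 2.26743.
E[X²] = 0.18·33.04 + 0.24·5.19501 + 0.58·4.16 = 9.6068.
Var(X) = E[X²] − (E[X])² = 9.6068 − 5.14123 = 4.46557.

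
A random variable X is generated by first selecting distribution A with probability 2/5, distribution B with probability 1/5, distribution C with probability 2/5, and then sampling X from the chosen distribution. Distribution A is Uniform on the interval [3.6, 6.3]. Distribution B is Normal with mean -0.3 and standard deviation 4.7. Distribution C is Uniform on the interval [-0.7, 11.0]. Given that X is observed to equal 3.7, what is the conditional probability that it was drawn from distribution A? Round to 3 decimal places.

0.763

Likelihoods f(3.7 | ·): A: 0.37037; B: 0.0590922; C: 0.0854701.
Posterior ∝ prior × likelihood. Numerator for A: 0.4·0.37037 = 0.148148.
Normalizing constant: 0.4·0.37037 + 0.2·0.0590922 + 0.4·0.0854701 = 0.194155.
P(A | observation) = 0.148148 / 0.194155 = 0.763042.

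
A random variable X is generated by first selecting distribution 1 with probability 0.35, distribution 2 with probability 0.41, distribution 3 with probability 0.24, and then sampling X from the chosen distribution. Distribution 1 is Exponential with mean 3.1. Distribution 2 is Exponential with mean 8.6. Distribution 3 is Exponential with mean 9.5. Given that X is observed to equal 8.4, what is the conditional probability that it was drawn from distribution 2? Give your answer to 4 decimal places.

Likelihoods f(8.4 | ·): 1: 0.0214704; 2: 0.0437831; 3: 0.0434779.
Posterior ∝ prior × likelihood. Numerator for 2: 0.41·0.0437831 = 0.0179511.
Normalizing constant: 0.35·0.0214704 + 0.41·0.0437831 + 0.24·0.0434779 = 0.0359004.
P(2 | observation) = 0.0179511 / 0.0359004 = 0.500024.

0.5000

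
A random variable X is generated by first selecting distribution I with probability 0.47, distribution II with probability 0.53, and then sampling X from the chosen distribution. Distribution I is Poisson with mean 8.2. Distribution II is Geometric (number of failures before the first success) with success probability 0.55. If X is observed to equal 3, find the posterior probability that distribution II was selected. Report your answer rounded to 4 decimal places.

Likelihoods P(X=3 | ·): I: 0.0252392; II: 0.0501187.
Posterior ∝ prior × likelihood. Numerator for II: 0.53·0.0501187 = 0.0265629.
Normalizing constant: 0.47·0.0252392 + 0.53·0.0501187 = 0.0384254.
P(II | observation) = 0.0265629 / 0.0384254 = 0.691287.

0.6913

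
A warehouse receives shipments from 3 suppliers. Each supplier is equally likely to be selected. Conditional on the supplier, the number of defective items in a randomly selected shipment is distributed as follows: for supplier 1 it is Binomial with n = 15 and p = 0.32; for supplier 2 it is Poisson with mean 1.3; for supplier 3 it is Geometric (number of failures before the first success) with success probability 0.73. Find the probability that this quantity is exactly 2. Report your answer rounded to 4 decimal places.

0.1183

Conditional on each supplier, P(X = 2): 1: 0.0714669; 2: 0.230289; 3: 0.053217.
By total probability, P(X = 2) = 0.333333·0.0714669 + 0.333333·0.230289 + 0.333333·0.053217 = 0.118324.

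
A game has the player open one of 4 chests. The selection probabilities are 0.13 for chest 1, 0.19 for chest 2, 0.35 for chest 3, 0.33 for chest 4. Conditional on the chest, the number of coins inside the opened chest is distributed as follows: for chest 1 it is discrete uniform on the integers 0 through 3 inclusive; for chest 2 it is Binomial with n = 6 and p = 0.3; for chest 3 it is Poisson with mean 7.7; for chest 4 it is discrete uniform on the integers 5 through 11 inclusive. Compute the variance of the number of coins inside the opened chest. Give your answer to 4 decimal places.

Per component, 1: μ=1.5, E[X²]=3.5; 2: μ=1.8, E[X²]=4.5; 3: μ=7.7, E[X²]=66.99; 4: μ=8, E[X²]=68.
E[X] = 0.13·1.5 + 0.19·1.8 + 0.35·7.7 + 0.33·8 = 5.872.
E[X²] = 0.13·3.5 + 0.19·4.5 + 0.35·66.99 + 0.33·68 = 47.1965.
Var(X) = E[X²] − (E[X])² = 47.1965 − 34.4804 = 12.7161.

12.7161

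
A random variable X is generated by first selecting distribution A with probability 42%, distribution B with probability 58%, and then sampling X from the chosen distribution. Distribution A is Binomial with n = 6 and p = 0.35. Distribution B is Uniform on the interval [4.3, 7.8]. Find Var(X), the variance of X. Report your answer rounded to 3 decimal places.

Per component, A: μ=2.1, E[X²]=5.775; B: μ=6.05, E[X²]=37.6233.
E[X] = 0.42·2.1 + 0.58·6.05 = 4.391.
E[X²] = 0.42·5.775 + 0.58·37.6233 = 24.247.
Var(X) = E[X²] − (E[X])² = 24.247 − 19.2809 = 4.96615.

4.966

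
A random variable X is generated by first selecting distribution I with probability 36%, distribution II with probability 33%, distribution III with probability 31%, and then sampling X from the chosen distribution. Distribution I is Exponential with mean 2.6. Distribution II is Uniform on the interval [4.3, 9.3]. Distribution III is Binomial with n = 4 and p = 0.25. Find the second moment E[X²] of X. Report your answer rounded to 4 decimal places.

21.3564

For each component E[X²] = Var + (mean)², giving I: 13.52; II: 48.3233; III: 1.75.
Overall E[X²] = 0.36·13.52 + 0.33·48.3233 + 0.31·1.75 = 21.3564.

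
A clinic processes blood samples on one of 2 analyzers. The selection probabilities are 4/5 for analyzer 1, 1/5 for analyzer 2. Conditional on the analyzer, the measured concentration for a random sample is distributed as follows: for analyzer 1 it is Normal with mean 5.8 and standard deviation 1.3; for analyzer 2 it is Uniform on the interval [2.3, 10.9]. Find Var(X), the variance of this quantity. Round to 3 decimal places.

2.687

Per component, 1: μ=5.8, E[X²]=35.33; 2: μ=6.6, E[X²]=49.7233.
E[X] = 0.8·5.8 + 0.2·6.6 = 5.96.
E[X²] = 0.8·35.33 + 0.2·49.7233 = 38.2087.
Var(X) = E[X²] − (E[X])² = 38.2087 − 35.5216 = 2.68707.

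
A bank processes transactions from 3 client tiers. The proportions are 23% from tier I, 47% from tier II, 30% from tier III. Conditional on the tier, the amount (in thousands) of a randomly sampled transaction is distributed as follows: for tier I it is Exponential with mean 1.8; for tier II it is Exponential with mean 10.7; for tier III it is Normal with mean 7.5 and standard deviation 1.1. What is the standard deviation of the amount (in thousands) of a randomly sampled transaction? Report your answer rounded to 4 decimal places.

Per component, I: μ=1.8, E[X²]=6.48; II: μ=10.7, E[X²]=228.98; III: μ=7.5, E[X²]=57.46.
E[X] = 0.23·1.8 + 0.47·10.7 + 0.3·7.5 = 7.693.
E[X²] = 0.23·6.48 + 0.47·228.98 + 0.3·57.46 = 126.349.
Var(X) = E[X²] − (E[X])² = 126.349 − 59.1822 = 67.1668.
SD(X) = √67.1668 = 8.19553.

8.1955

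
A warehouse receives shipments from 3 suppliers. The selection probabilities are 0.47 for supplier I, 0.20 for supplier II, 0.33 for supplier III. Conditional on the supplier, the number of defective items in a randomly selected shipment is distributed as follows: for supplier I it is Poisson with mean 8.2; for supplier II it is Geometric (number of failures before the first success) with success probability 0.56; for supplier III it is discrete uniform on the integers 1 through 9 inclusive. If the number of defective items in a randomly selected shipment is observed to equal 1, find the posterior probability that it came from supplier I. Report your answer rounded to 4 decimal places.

Likelihoods P(X=1 | ·): I: 0.00225216; II: 0.2464; III: 0.111111.
Posterior ∝ prior × likelihood. Numerator for I: 0.47·0.00225216 = 0.00105851.
Normalizing constant: 0.47·0.00225216 + 0.2·0.2464 + 0.33·0.111111 = 0.0870052.
P(I | observation) = 0.00105851 / 0.0870052 = 0.0121661.

0.0122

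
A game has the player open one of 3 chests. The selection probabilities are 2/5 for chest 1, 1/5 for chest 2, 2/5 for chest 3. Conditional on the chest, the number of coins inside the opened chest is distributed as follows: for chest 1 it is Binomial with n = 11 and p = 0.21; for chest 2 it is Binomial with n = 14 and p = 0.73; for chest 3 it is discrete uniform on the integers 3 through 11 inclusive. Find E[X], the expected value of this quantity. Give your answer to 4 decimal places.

5.7680

Component means — 1: 2.31; 2: 10.22; 3: 7.
E[X] = 0.4·2.31 + 0.2·10.22 + 0.4·7 = 5.768.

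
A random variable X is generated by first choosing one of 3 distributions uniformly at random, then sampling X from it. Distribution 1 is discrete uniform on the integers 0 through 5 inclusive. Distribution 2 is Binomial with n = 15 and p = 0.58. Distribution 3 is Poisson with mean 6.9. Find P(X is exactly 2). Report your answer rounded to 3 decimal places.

Conditional on each component, P(X = 2): 1: 0.166667; 2: 0.000446978; 3: 0.0239903.
By total probability, P(X = 2) = 0.333333·0.166667 + 0.333333·0.000446978 + 0.333333·0.0239903 = 0.0637013.

0.064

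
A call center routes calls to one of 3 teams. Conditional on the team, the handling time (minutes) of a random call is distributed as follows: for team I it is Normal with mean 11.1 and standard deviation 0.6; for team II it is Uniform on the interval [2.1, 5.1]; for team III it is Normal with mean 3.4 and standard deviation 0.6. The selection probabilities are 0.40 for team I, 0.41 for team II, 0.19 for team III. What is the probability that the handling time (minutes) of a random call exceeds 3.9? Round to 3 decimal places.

Conditional on each team, P(X > 3.9): I: 1; II: 0.4; III: 0.202328.
By total probability, P(X > 3.9) = 0.4·1 + 0.41·0.4 + 0.19·0.202328 = 0.602442.

0.602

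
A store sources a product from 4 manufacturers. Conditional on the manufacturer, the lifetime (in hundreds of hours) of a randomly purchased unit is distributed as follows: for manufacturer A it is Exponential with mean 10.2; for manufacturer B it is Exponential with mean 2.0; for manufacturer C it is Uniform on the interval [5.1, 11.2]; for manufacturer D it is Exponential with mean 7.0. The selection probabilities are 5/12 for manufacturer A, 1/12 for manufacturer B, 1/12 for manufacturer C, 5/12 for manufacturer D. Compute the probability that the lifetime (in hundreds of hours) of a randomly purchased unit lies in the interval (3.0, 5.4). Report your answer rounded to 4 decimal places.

Conditional on each manufacturer, P(3.0 < X < 5.4): A: 0.156238; B: 0.155925; C: 0.0491803; D: 0.189087.
By total probability, P(3.0 < X < 5.4) = 0.416667·0.156238 + 0.0833333·0.155925 + 0.0833333·0.0491803 + 0.416667·0.189087 = 0.160977.

0.1610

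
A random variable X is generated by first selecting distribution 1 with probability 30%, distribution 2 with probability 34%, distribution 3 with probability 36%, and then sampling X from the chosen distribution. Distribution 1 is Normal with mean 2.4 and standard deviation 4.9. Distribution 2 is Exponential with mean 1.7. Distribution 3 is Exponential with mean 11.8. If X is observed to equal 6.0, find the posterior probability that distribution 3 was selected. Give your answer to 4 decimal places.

Likelihoods f(6.0 | ·): 1: 0.0621589; 2: 0.0172483; 3: 0.0509671.
Posterior ∝ prior × likelihood. Numerator for 3: 0.36·0.0509671 = 0.0183482.
Normalizing constant: 0.3·0.0621589 + 0.34·0.0172483 + 0.36·0.0509671 = 0.0428603.
P(3 | observation) = 0.0183482 / 0.0428603 = 0.428093.

0.4281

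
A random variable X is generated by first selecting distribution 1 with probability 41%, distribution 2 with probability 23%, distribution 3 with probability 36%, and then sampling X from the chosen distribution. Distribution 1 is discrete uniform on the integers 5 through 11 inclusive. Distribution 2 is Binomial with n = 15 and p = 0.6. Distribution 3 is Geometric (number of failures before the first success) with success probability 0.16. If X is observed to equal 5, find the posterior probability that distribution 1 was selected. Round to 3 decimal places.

0.663

Likelihoods P(X=5 | ·): 1: 0.142857; 2: 0.0244856; 3: 0.0669139.
Posterior ∝ prior × likelihood. Numerator for 1: 0.41·0.142857 = 0.0585714.
Normalizing constant: 0.41·0.142857 + 0.23·0.0244856 + 0.36·0.0669139 = 0.0882921.
P(1 | observation) = 0.0585714 / 0.0882921 = 0.663382.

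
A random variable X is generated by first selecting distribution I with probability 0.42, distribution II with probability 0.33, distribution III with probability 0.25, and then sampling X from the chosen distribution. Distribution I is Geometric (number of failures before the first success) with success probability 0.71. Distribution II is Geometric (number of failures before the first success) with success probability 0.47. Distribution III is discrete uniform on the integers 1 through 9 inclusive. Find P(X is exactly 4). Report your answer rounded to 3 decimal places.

0.042

Conditional on each component, P(X = 4): I: 0.0050217; II: 0.0370853; III: 0.111111.
By total probability, P(X = 4) = 0.42·0.0050217 + 0.33·0.0370853 + 0.25·0.111111 = 0.042125.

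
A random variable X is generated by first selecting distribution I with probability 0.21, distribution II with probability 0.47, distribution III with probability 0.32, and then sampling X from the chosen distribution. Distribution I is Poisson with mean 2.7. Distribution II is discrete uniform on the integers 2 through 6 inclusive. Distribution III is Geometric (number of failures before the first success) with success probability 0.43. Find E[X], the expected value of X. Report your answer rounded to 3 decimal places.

Component means — I: 2.7; II: 4; III: 1.32558.
E[X] = 0.21·2.7 + 0.47·4 + 0.32·1.32558 = 2.87119.

2.871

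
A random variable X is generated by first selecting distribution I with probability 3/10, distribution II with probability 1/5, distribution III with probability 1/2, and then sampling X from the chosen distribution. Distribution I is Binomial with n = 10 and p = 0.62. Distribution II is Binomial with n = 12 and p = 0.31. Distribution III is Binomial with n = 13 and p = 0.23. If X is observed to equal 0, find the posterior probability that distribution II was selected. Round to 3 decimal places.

0.122

Likelihoods P(X=0 | ·): I: 6.27821e-05; II: 0.0116463; III: 0.0334487.
Posterior ∝ prior × likelihood. Numerator for II: 0.2·0.0116463 = 0.00232927.
Normalizing constant: 0.3·6.27821e-05 + 0.2·0.0116463 + 0.5·0.0334487 = 0.0190725.
P(II | observation) = 0.00232927 / 0.0190725 = 0.122127.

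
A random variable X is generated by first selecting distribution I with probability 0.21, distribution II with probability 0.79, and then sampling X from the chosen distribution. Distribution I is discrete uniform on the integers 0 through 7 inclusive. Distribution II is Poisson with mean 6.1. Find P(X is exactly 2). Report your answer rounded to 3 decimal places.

0.059

Conditional on each component, P(X = 2): I: 0.125; II: 0.0417286.
By total probability, P(X = 2) = 0.21·0.125 + 0.79·0.0417286 = 0.0592156.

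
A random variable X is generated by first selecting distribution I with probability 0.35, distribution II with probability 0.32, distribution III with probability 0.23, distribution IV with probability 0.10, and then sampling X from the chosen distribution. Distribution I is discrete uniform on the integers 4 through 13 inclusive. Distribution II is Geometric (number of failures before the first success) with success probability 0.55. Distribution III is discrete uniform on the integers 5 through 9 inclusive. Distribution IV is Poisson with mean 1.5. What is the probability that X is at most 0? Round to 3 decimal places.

0.198

Conditional on each component, P(X ≤ 0): I: 0; II: 0.55; III: 0; IV: 0.22313.
By total probability, P(X ≤ 0) = 0.35·0 + 0.32·0.55 + 0.23·0 + 0.1·0.22313 = 0.198313.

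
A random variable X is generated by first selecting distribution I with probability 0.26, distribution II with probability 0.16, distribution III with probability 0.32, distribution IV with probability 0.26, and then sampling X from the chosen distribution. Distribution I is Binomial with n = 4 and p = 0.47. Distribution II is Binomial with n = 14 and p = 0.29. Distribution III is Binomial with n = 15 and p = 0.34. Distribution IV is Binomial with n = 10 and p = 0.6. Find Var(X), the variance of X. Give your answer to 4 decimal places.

Per component, I: μ=1.88, E[X²]=4.5308; II: μ=4.06, E[X²]=19.3662; III: μ=5.1, E[X²]=29.376; IV: μ=6, E[X²]=38.4.
E[X] = 0.26·1.88 + 0.16·4.06 + 0.32·5.1 + 0.26·6 = 4.3304.
E[X²] = 0.26·4.5308 + 0.16·19.3662 + 0.32·29.376 + 0.26·38.4 = 23.6609.
Var(X) = E[X²] − (E[X])² = 23.6609 − 18.7524 = 4.90856.

4.9086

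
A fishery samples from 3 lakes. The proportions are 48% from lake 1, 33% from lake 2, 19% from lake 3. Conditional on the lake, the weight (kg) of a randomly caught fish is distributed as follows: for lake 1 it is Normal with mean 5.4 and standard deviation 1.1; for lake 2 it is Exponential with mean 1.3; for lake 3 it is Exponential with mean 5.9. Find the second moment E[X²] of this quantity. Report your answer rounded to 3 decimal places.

For each component E[X²] = Var + (mean)², giving 1: 30.37; 2: 3.38; 3: 69.62.
Overall E[X²] = 0.48·30.37 + 0.33·3.38 + 0.19·69.62 = 28.9208.

28.921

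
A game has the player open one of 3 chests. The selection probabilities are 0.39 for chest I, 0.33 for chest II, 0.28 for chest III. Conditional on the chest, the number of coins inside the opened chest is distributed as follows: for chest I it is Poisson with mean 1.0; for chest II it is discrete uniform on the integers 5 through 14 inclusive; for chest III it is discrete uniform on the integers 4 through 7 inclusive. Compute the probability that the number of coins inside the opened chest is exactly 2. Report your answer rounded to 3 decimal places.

Conditional on each chest, P(X = 2): I: 0.18394; II: 0; III: 0.
By total probability, P(X = 2) = 0.39·0.18394 + 0.33·0 + 0.28·0 = 0.0717365.

0.072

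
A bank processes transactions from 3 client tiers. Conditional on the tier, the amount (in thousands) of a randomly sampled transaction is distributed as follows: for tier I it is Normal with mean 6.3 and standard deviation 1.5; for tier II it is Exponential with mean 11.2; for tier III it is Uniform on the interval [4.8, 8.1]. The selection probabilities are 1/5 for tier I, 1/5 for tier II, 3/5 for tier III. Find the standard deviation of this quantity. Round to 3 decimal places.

Per component, I: μ=6.3, E[X²]=41.94; II: μ=11.2, E[X²]=250.88; III: μ=6.45, E[X²]=42.51.
E[X] = 0.2·6.3 + 0.2·11.2 + 0.6·6.45 = 7.37.
E[X²] = 0.2·41.94 + 0.2·250.88 + 0.6·42.51 = 84.07.
Var(X) = E[X²] − (E[X])² = 84.07 − 54.3169 = 29.7531.
SD(X) = √29.7531 = 5.45464.

5.455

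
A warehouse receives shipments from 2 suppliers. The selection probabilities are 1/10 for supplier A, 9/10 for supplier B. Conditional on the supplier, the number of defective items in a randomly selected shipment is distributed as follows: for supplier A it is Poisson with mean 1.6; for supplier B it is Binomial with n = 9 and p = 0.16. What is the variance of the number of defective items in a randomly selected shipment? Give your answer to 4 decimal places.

Per component, A: μ=1.6, E[X²]=4.16; B: μ=1.44, E[X²]=3.2832.
E[X] = 0.1·1.6 + 0.9·1.44 = 1.456.
E[X²] = 0.1·4.16 + 0.9·3.2832 = 3.37088.
Var(X) = E[X²] − (E[X])² = 3.37088 − 2.11994 = 1.25094.

1.2509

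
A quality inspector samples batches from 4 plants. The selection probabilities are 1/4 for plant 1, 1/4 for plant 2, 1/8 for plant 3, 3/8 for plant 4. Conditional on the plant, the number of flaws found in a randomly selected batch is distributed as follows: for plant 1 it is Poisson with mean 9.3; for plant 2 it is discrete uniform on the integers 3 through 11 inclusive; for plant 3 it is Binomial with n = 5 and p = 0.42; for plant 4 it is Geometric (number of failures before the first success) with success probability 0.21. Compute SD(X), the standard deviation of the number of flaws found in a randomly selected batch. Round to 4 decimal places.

4.1893

Per component, 1: μ=9.3, E[X²]=95.79; 2: μ=7, E[X²]=55.6667; 3: μ=2.1, E[X²]=5.628; 4: μ=3.7619, E[X²]=32.0658.
E[X] = 0.25·9.3 + 0.25·7 + 0.125·2.1 + 0.375·3.7619 = 5.74821.
E[X²] = 0.25·95.79 + 0.25·55.6667 + 0.125·5.628 + 0.375·32.0658 = 50.5923.
Var(X) = E[X²] − (E[X])² = 50.5923 − 33.042 = 17.5504.
SD(X) = √17.5504 = 4.18931.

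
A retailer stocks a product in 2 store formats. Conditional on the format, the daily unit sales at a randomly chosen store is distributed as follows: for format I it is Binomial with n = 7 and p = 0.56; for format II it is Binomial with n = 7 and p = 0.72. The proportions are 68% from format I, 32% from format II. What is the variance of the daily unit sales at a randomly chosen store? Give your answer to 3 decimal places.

Per component, I: μ=3.92, E[X²]=17.0912; II: μ=5.04, E[X²]=26.8128.
E[X] = 0.68·3.92 + 0.32·5.04 = 4.2784.
E[X²] = 0.68·17.0912 + 0.32·26.8128 = 20.2021.
Var(X) = E[X²] − (E[X])² = 20.2021 − 18.3047 = 1.89741.

1.897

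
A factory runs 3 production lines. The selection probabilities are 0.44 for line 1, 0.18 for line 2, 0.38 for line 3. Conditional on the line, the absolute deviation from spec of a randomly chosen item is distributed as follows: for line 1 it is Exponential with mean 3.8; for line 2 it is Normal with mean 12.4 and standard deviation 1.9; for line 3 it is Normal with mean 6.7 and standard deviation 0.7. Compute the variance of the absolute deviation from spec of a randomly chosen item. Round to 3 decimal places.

Per component, 1: μ=3.8, E[X²]=28.88; 2: μ=12.4, E[X²]=157.37; 3: μ=6.7, E[X²]=45.38.
E[X] = 0.44·3.8 + 0.18·12.4 + 0.38·6.7 = 6.45.
E[X²] = 0.44·28.88 + 0.18·157.37 + 0.38·45.38 = 58.2782.
Var(X) = E[X²] − (E[X])² = 58.2782 − 41.6025 = 16.6757.

16.676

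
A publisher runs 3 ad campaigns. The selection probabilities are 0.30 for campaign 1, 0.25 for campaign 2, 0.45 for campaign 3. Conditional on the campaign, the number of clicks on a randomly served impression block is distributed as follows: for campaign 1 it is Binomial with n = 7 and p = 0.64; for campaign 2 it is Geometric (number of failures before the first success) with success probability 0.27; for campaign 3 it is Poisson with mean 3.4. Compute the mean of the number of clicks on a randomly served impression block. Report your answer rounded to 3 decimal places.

3.550

Component means — 1: 4.48; 2: 2.7037; 3: 3.4.
E[X] = 0.3·4.48 + 0.25·2.7037 + 0.45·3.4 = 3.54993.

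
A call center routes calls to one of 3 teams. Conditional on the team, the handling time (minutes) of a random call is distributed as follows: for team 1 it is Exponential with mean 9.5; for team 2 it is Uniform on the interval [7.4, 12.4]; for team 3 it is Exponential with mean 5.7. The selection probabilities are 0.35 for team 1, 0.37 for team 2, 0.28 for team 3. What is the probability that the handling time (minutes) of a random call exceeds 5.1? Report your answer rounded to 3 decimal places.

Conditional on each team, P(X > 5.1): 1: 0.584591; 2: 1; 3: 0.408715.
By total probability, P(X > 5.1) = 0.35·0.584591 + 0.37·1 + 0.28·0.408715 = 0.689047.

0.689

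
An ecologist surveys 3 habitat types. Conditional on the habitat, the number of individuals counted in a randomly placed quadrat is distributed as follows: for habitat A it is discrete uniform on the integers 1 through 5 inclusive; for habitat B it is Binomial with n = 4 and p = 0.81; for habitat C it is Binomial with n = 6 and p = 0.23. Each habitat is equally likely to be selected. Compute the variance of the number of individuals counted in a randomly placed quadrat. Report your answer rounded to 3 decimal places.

1.908

Per component, A: μ=3, E[X²]=11; B: μ=3.24, E[X²]=11.1132; C: μ=1.38, E[X²]=2.967.
E[X] = 0.333333·3 + 0.333333·3.24 + 0.333333·1.38 = 2.54.
E[X²] = 0.333333·11 + 0.333333·11.1132 + 0.333333·2.967 = 8.36007.
Var(X) = E[X²] − (E[X])² = 8.36007 − 6.4516 = 1.90847.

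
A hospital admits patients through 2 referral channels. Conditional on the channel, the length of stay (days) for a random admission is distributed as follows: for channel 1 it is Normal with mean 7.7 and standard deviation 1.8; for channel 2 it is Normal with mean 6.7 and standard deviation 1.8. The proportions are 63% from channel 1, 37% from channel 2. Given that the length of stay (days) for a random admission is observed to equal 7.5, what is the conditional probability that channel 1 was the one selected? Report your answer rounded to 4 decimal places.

0.6513

Likelihoods f(7.5 | ·): 1: 0.220271; 2: 0.200791.
Posterior ∝ prior × likelihood. Numerator for 1: 0.63·0.220271 = 0.138771.
Normalizing constant: 0.63·0.220271 + 0.37·0.200791 = 0.213063.
P(1 | observation) = 0.138771 / 0.213063 = 0.651312.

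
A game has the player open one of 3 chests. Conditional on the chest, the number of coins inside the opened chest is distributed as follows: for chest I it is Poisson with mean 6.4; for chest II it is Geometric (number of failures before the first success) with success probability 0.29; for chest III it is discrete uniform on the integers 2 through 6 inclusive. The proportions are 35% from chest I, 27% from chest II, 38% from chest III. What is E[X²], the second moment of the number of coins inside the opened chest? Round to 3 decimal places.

27.314

For each component E[X²] = Var + (mean)², giving I: 47.36; II: 14.4364; III: 18.
Overall E[X²] = 0.35·47.36 + 0.27·14.4364 + 0.38·18 = 27.3138.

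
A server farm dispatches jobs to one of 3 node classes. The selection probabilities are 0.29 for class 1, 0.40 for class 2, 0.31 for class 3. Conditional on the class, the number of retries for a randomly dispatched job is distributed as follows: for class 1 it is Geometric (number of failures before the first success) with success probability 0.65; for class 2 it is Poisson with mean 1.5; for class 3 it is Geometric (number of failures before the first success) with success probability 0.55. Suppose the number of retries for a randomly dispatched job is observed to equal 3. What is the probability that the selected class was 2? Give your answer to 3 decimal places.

Likelihoods P(X=3 | ·): 1: 0.0278687; 2: 0.125511; 3: 0.0501187.
Posterior ∝ prior × likelihood. Numerator for 2: 0.4·0.125511 = 0.0502043.
Normalizing constant: 0.29·0.0278687 + 0.4·0.125511 + 0.31·0.0501187 = 0.073823.
P(2 | observation) = 0.0502043 / 0.073823 = 0.680063.

0.680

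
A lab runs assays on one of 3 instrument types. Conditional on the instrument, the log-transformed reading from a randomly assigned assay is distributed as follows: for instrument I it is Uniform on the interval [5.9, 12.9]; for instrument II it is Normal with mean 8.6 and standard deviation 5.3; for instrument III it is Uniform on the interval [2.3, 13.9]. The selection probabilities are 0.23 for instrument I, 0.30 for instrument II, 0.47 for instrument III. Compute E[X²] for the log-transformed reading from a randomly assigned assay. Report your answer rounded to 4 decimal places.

87.9839

For each component E[X²] = Var + (mean)², giving I: 92.4433; II: 102.05; III: 76.8233.
Overall E[X²] = 0.23·92.4433 + 0.3·102.05 + 0.47·76.8233 = 87.9839.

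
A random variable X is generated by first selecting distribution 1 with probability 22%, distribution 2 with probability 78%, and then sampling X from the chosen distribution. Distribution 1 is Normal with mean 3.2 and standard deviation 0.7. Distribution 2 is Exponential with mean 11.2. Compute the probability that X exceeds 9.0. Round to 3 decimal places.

Conditional on each component, P(X > 9.0): 1: 0; 2: 0.447727.
By total probability, P(X > 9.0) = 0.22·0 + 0.78·0.447727 = 0.349227.

0.349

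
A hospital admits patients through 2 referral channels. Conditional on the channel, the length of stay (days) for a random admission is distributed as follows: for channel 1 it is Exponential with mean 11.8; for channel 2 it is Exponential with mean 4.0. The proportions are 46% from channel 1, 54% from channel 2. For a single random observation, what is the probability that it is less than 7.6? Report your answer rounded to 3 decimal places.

0.678

Conditional on each channel, P(X < 7.6): 1: 0.474848; 2: 0.850431.
By total probability, P(X < 7.6) = 0.46·0.474848 + 0.54·0.850431 = 0.677663.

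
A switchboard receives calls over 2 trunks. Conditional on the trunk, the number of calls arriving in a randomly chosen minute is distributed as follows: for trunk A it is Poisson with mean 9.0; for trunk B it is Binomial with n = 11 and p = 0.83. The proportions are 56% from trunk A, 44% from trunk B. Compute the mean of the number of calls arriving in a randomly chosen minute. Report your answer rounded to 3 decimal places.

9.057

Component means — A: 9; B: 9.13.
E[X] = 0.56·9 + 0.44·9.13 = 9.0572.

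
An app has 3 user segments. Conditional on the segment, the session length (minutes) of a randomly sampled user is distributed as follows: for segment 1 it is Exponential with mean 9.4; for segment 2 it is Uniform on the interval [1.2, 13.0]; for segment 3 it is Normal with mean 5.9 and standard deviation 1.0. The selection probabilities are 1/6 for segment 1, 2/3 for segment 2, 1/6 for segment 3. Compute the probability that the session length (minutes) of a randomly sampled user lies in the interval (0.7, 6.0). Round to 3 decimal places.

Conditional on each segment, P(0.7 < X < 6.0): 1: 0.400046; 2: 0.40678; 3: 0.539828.
By total probability, P(0.7 < X < 6.0) = 0.166667·0.400046 + 0.666667·0.40678 + 0.166667·0.539828 = 0.427832.

0.428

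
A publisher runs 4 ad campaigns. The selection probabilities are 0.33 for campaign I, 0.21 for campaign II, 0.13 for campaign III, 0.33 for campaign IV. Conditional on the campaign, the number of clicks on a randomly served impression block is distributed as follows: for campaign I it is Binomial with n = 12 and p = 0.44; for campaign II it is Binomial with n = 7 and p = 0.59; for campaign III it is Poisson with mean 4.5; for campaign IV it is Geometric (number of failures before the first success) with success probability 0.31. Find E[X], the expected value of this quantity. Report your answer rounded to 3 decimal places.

Component means — I: 5.28; II: 4.13; III: 4.5; IV: 2.22581.
E[X] = 0.33·5.28 + 0.21·4.13 + 0.13·4.5 + 0.33·2.22581 = 3.92922.

3.929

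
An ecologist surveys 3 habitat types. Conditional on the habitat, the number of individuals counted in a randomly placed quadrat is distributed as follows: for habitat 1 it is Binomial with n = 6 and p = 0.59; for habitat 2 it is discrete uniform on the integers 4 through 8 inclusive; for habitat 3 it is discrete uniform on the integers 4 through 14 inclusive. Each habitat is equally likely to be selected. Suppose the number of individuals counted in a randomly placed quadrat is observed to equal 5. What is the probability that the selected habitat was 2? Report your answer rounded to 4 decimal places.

0.4285

Likelihoods P(X=5 | ·): 1: 0.175871; 2: 0.2; 3: 0.0909091.
Posterior ∝ prior × likelihood. Numerator for 2: 0.333333·0.2 = 0.0666667.
Normalizing constant: 0.333333·0.175871 + 0.333333·0.2 + 0.333333·0.0909091 = 0.155593.
P(2 | observation) = 0.0666667 / 0.155593 = 0.428467.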